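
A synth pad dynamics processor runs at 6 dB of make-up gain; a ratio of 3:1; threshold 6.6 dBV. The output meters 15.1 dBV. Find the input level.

Stripping the +6 dB make-up gives 9.1 dBV at the gain stage.
The compressed level sits 9.1 − 6.6 = 2.5 dB over threshold.
Before 3:1 compression the overshoot was 2.5 × 3 = 7.5 dB, so input = 6.6 + 7.5 = 14.1 dBV.

14.1 dBV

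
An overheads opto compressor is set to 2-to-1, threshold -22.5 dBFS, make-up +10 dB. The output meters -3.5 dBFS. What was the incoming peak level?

Remove make-up: -3.5 − 10 = -13.5 dBFS.
That's 9 dB above the -22.5 dBFS threshold.
Undo the ratio: input overshoot = 9 × 2 = 18 dB, giving input = -4.5 dBFS.

-4.5 dBFS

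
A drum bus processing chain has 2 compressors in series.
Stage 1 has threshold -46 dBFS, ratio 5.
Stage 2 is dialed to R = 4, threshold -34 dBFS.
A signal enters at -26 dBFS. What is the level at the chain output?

-42 dBFS

Stage 1: 20 dB above -46 dBFS, reduced 5:1 to 4 dB above → -42 dBFS.
Stage 2: -42 dBFS is at or below the -34 dBFS threshold — no compression; output -42 dBFS.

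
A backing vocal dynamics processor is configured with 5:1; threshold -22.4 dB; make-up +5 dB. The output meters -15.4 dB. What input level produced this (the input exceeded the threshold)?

Stripping the +5 dB make-up gives -20.4 dB at the gain stage.
Post-compression overshoot = -20.4 − (-22.4) = 2 dB.
Undo the ratio: input overshoot = 2 × 5 = 10 dB, giving input = -12.4 dB.

-12.4 dB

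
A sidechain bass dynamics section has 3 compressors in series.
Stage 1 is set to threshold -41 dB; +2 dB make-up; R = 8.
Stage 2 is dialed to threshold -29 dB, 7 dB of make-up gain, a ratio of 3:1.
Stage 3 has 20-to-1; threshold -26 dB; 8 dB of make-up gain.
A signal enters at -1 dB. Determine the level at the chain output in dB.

Stage 1: 40 dB above -41 dB, reduced 8:1 to 5 dB above → -36 dB; +2 dB make-up → -34 dB.
Stage 2: below threshold (-34 ≤ -29); passes unchanged; make-up brings it to -27 dB.
Stage 3: below threshold (-27 ≤ -26); passes unchanged; make-up brings it to -19 dB.

-19 dB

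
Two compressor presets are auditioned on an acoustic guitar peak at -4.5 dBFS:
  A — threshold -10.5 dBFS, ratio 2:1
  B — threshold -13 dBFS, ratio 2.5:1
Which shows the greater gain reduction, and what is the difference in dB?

A: 6 dB over, compressed to 3 dB over, so 3 dB of GR.
B: 8.5 dB over, compressed to 3.4 dB over, so 5.1 dB of GR.
Difference: 2.1 dB in favour of B.

B, by 2.1 dB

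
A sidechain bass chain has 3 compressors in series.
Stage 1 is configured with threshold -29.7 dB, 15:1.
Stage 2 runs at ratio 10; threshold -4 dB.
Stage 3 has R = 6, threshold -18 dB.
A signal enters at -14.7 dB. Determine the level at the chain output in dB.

-28.7 dB

Stage 1: -14.7 dB is 15 dB over -29.7 dB; at 15:1 that becomes 1 dB over, giving -28.7 dB.
Stage 2: -28.7 dB is at or below the -4 dB threshold — no compression; output -28.7 dB.
Stage 3: below threshold (-28.7 ≤ -18); passes unchanged; output -28.7 dB.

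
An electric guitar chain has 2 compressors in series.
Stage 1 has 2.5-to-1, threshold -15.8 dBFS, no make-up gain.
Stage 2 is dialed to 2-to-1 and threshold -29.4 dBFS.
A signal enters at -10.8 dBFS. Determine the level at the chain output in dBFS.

Stage 1: overshoot 5 dB → 5/2.5 = 2 dB → -13.8 dBFS.
Stage 2: -13.8 dBFS is 15.6 dB over -29.4 dBFS; at 2:1 that becomes 7.8 dB over, giving -21.6 dBFS.

-21.6 dBFS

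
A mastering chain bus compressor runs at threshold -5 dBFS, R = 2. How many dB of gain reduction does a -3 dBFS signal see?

1 dB

-3 dBFS exceeds the threshold by 2 dB.
A 2:1 ratio leaves 1 dB of that excess.
So the signal is attenuated by 2 − 1 = 1 dB.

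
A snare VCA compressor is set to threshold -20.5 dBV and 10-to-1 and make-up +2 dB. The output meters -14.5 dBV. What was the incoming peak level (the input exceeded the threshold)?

Remove make-up: -14.5 − 2 = -16.5 dBV.
The compressed level sits -16.5 − (-20.5) = 4 dB over threshold.
Input overshoot = R × output overshoot = 40 dB → input = -20.5 + 40 = 19.5 dBV.

19.5 dBV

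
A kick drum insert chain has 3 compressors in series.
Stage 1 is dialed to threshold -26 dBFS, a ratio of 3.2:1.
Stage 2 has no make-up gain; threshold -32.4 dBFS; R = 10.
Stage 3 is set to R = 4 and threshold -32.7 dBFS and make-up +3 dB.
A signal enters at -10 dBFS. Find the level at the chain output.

-29.34 dBFS

Stage 1: overshoot 16 dB → 16/3.2 = 5 dB → -21 dBFS.
Stage 2: 11.4 dB above -32.4 dBFS, reduced 10:1 to 1.14 dB above → -31.26 dBFS.
Stage 3: overshoot 1.44 dB → 1.44/4 = 0.36 dB → -32.34 dBFS; +3 dB make-up → -29.34 dBFS.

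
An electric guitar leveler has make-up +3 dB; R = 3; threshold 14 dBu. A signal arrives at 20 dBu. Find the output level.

19 dBu

Overshoot: 20 − 14 = 6 dB.
At 3:1 the overshoot is divided by 3, leaving 2 dB above threshold.
That puts the output at 16 dBu; make-up adds 3 dB, giving 19 dBu.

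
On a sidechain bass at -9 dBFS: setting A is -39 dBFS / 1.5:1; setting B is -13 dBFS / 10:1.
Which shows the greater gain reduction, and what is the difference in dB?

A: overshoot 30 dB → output overshoot 20 dB → GR 10 dB.
B: overshoot 4 dB → output overshoot 0.4 dB → GR 3.6 dB.
A applies 6.4 dB more gain reduction.

A, by 6.4 dB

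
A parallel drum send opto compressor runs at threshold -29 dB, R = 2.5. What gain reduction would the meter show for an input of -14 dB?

9 dB

-14 dB exceeds the threshold by 15 dB.
At 2.5:1, output sits 15/2.5 = 6 dB above threshold.
Gain reduction = 15 − 6 = 9 dB.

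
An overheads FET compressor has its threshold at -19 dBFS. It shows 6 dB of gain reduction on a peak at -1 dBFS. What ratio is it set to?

1.5:1

Input overshoot = -1 − (-19) = 18 dB.
Output overshoot = 18 − 6 = 12 dB.
Ratio = input overshoot / output overshoot = 18 / 12 = 1.5.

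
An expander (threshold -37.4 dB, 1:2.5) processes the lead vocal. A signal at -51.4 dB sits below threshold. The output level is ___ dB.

-72.4 dB

Undershoot = (-37.4) − (-51.4) = 14 dB.
At 1:2.5, that expands to 35 dB under threshold.
Output = -37.4 − 35 = -72.4 dB.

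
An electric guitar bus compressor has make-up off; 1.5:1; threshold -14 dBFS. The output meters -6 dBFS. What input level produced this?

-2 dBFS

Post-compression overshoot = -6 − (-14) = 8 dB.
Before 1.5:1 compression the overshoot was 8 × 1.5 = 12 dB, so input = -14 + 12 = -2 dBFS.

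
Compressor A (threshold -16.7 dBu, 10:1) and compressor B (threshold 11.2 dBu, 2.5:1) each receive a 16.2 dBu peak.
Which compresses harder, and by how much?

A, by 26.61 dB

A: overshoot 32.9 dB → output overshoot 3.29 dB → GR 29.61 dB.
B: overshoot 5 dB → output overshoot 2 dB → GR 3 dB.
A applies 26.61 dB more gain reduction.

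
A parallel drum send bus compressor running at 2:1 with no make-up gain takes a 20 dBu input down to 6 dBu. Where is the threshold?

-8 dBu

Let T be the threshold. Output overshoot = (input overshoot)/R, so 6 − T = (20 − T)/2.
2·(6 − T) = 20 − T → 1·T = 12 − 20 = -8.
T = -8/1 = -8 dBu.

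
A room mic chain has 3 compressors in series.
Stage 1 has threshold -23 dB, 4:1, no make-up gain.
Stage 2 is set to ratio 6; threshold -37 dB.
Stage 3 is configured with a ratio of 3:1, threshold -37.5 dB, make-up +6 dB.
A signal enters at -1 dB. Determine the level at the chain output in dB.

Stage 1: overshoot 22 dB → 22/4 = 5.5 dB → -17.5 dB.
Stage 2: 19.5 dB above -37 dB, reduced 6:1 to 3.25 dB above → -33.75 dB.
Stage 3: 3.75 dB above -37.5 dB, reduced 3:1 to 1.25 dB above → -36.25 dB; +6 dB make-up → -30.25 dB.

-30.25 dB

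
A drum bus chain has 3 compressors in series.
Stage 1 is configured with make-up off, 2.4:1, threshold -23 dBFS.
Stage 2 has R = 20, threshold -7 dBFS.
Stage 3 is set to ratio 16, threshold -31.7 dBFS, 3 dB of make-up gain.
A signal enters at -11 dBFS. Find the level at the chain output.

-27.84375 dBFS

Stage 1: overshoot 12 dB → 12/2.4 = 5 dB → -18 dBFS.
Stage 2: below threshold (-18 ≤ -7); passes unchanged; output -18 dBFS.
Stage 3: overshoot 13.7 dB → 13.7/16 = 0.85625 dB → -30.84375 dBFS; +3 dB make-up → -27.84375 dBFS.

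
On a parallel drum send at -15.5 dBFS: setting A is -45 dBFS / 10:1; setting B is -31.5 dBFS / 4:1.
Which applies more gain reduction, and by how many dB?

A, by 14.55 dB

A: overshoot 29.5 dB → output overshoot 2.95 dB → GR 26.55 dB.
B: overshoot 16 dB → output overshoot 4 dB → GR 12 dB.
Difference: 14.55 dB in favour of A.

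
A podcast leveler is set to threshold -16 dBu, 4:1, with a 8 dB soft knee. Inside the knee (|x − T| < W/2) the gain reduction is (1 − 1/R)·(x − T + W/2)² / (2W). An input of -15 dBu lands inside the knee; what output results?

-16.171875 dBu

x − T + W/2 = -15 − (-16) + 4 = 5.
GR = (1 − 1/4) × 5² / 16 = 0.75 × 25 / 16 = 1.171875 dB.
Output = -15 − 1.171875 = -16.171875 dBu.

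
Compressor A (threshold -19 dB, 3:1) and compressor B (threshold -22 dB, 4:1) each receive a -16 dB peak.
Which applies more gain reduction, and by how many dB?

A: overshoot 3 dB → output overshoot 1 dB → GR 2 dB.
B: overshoot 6 dB → output overshoot 1.5 dB → GR 4.5 dB.
B reduces 2.5 dB more.

B, by 2.5 dB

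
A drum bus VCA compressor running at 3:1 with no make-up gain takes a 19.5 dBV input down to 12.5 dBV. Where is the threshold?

Let T be the threshold. Output overshoot = (input overshoot)/R, so 12.5 − T = (19.5 − T)/3.
3·(12.5 − T) = 19.5 − T → 2·T = 37.5 − 19.5 = 18.
T = 18/2 = 9 dBV.

9 dBV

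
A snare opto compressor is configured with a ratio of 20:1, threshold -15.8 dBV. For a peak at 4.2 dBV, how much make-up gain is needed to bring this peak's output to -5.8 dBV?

Without make-up, output = threshold + overshoot/20 = -15.8 + 1 = -14.8 dBV.
Gap to target: 9 dB.

9 dB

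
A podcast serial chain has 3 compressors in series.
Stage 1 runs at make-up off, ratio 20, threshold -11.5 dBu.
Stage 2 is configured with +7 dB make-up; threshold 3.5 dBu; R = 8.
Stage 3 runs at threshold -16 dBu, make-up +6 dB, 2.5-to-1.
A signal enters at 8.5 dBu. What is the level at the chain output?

Stage 1: 8.5 dBu is 20 dB over -11.5 dBu; at 20:1 that becomes 1 dB over, giving -10.5 dBu.
Stage 2: -10.5 dBu is at or below the 3.5 dBu threshold — no compression; make-up brings it to -3.5 dBu.
Stage 3: overshoot 12.5 dB → 12.5/2.5 = 5 dB → -11 dBu; +6 dB make-up → -5 dBu.

-5 dBu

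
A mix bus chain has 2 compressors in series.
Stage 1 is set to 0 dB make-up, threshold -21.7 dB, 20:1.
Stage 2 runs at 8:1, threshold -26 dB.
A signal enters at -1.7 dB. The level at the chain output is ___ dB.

Stage 1: 20 dB above -21.7 dB, reduced 20:1 to 1 dB above → -20.7 dB.
Stage 2: overshoot 5.3 dB → 5.3/8 = 0.6625 dB → -25.3375 dB.

-25.3375 dB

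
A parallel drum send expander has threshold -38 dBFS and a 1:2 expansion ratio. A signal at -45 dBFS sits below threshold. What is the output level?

-52 dBFS

Undershoot = (-38) − (-45) = 7 dB.
At 1:2, that expands to 14 dB under threshold.
Output = -38 − 14 = -52 dBFS.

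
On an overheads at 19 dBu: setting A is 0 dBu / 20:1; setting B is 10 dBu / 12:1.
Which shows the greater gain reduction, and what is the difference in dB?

A: overshoot 19 dB → output overshoot 0.95 dB → GR 18.05 dB.
B: overshoot 9 dB → output overshoot 0.75 dB → GR 8.25 dB.
Difference: 9.8 dB in favour of A.

A, by 9.8 dB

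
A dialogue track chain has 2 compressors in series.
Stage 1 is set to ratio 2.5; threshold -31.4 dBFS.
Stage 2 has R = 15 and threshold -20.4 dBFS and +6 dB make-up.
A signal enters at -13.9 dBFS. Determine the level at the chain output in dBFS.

Stage 1: overshoot 17.5 dB → 17.5/2.5 = 7 dB → -24.4 dBFS.
Stage 2: -24.4 dBFS ≤ -20.4 dBFS, so stage 2 doesn't engage; make-up brings it to -18.4 dBFS.

-18.4 dBFS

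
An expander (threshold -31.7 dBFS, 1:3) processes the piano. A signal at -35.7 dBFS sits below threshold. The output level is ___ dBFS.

Below threshold, a 1:3 expander applies gain = (3−1)×(T − x) of attenuation.
(3−1) × 4 = 8 dB, so output = -35.7 − 8 = -43.7 dBFS.

-43.7 dBFS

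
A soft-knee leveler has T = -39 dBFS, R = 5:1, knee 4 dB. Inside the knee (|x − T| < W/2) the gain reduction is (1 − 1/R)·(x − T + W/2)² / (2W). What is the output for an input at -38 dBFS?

x − T + W/2 = -38 − (-39) + 2 = 3.
GR = (1 − 1/5) × 3² / 8 = 0.8 × 9 / 8 = 0.9 dB.
Output = -38 − 0.9 = -38.9 dBFS.

-38.9 dBFS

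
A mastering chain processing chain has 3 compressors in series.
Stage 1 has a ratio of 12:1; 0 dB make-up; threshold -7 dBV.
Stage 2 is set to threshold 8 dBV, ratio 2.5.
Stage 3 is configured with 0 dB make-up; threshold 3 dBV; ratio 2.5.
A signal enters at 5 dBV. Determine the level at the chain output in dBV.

Stage 1: overshoot 12 dB → 12/12 = 1 dB → -6 dBV.
Stage 2: below threshold (-6 ≤ 8); passes unchanged; output -6 dBV.
Stage 3: -6 dBV is at or below the 3 dBV threshold — no compression; output -6 dBV.

-6 dBV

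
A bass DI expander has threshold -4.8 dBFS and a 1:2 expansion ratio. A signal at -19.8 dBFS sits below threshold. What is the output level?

-34.8 dBFS

The input is 15 dB below the -4.8 dBFS threshold.
A 1:2 expander multiplies undershoot by 2: 15 × 2 = 30 dB below threshold.
Output = -4.8 − 30 = -34.8 dBFS.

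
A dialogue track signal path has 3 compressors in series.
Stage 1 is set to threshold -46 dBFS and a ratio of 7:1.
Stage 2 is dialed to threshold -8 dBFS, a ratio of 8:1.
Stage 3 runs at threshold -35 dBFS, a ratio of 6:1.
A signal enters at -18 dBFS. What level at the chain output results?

Stage 1: overshoot 28 dB → 28/7 = 4 dB → -42 dBFS.
Stage 2: below threshold (-42 ≤ -8); passes unchanged; output -42 dBFS.
Stage 3: -42 dBFS ≤ -35 dBFS, so stage 3 doesn't engage; output -42 dBFS.

-42 dBFS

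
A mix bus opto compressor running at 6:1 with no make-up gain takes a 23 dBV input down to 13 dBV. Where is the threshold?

11 dBV

Gain reduction = 23 − 13 = 10 dB; output overshoot = GR / (R − 1) = 10 / 5 = 2 dB.
Threshold = output − output overshoot = 13 − 2 = 11 dBV.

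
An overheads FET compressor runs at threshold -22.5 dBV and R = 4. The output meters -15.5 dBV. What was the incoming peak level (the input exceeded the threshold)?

The compressed level sits -15.5 − (-22.5) = 7 dB over threshold.
Before 4:1 compression the overshoot was 7 × 4 = 28 dB, so input = -22.5 + 28 = 5.5 dBV.

5.5 dBV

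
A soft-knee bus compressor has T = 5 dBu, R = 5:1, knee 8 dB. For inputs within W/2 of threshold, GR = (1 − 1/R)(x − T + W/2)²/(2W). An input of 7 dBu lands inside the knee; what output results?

5.2 dBu

x − T + W/2 = 7 − 5 + 4 = 6.
GR = (1 − 1/5) × 6² / 16 = 0.8 × 36 / 16 = 1.8 dB.
Output = 7 − 1.8 = 5.2 dBu.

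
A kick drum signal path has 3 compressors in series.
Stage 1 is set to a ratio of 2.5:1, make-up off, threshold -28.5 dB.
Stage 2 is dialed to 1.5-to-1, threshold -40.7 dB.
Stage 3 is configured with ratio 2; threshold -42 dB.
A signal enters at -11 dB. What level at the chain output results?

Stage 1: overshoot 17.5 dB → 17.5/2.5 = 7 dB → -21.5 dB.
Stage 2: overshoot 19.2 dB → 19.2/1.5 = 12.8 dB → -27.9 dB.
Stage 3: overshoot 14.1 dB → 14.1/2 = 7.05 dB → -34.95 dB.

-34.95 dB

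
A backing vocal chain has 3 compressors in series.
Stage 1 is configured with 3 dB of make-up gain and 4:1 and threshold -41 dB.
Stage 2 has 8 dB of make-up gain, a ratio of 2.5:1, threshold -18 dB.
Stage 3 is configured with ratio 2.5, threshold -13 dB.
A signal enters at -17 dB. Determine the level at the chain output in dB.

Stage 1: -17 dB is 24 dB over -41 dB; at 4:1 that becomes 6 dB over, giving -35 dB; +3 dB make-up → -32 dB.
Stage 2: -32 dB is at or below the -18 dB threshold — no compression; make-up brings it to -24 dB.
Stage 3: -24 dB is at or below the -13 dB threshold — no compression; output -24 dB.

-24 dB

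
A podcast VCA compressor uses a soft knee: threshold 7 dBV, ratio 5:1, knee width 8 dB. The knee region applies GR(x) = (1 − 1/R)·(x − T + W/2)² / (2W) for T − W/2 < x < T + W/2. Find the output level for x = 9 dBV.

7.2 dBV

x − T + W/2 = 9 − 7 + 4 = 6.
GR = (1 − 1/5) × 6² / 16 = 0.8 × 36 / 16 = 1.8 dB.
Output = 9 − 1.8 = 7.2 dBV.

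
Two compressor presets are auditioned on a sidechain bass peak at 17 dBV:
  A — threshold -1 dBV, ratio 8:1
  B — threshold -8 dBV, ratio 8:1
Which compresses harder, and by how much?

B, by 6.125 dB

A: 18 dB over, compressed to 2.25 dB over, so 15.75 dB of GR.
B: 25 dB over, compressed to 3.125 dB over, so 21.875 dB of GR.
B applies 6.125 dB more gain reduction.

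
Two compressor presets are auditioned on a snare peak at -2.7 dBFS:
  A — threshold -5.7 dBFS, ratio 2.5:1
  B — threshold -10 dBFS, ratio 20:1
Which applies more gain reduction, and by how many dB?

B, by 5.135 dB

A: 3 dB over, compressed to 1.2 dB over, so 1.8 dB of GR.
B: 7.3 dB over, compressed to 0.365 dB over, so 6.935 dB of GR.
B reduces 5.135 dB more.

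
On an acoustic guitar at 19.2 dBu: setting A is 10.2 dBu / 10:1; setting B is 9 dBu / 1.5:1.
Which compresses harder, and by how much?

A, by 4.7 dB

A: 9 dB over, compressed to 0.9 dB over, so 8.1 dB of GR.
B: 10.2 dB over, compressed to 6.8 dB over, so 3.4 dB of GR.
A applies 4.7 dB more gain reduction.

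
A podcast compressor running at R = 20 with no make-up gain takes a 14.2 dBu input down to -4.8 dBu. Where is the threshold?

-5.8 dBu

Gain reduction = 14.2 − (-4.8) = 19 dB; output overshoot = GR / (R − 1) = 19 / 19 = 1 dB.
Threshold = output − output overshoot = -4.8 − 1 = -5.8 dBu.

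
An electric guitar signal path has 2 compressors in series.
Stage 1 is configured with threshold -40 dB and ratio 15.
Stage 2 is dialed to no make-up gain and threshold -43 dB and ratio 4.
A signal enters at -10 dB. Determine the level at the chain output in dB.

Stage 1: -10 dB is 30 dB over -40 dB; at 15:1 that becomes 2 dB over, giving -38 dB.
Stage 2: -38 dB is 5 dB over -43 dB; at 4:1 that becomes 1.25 dB over, giving -41.75 dB.

-41.75 dB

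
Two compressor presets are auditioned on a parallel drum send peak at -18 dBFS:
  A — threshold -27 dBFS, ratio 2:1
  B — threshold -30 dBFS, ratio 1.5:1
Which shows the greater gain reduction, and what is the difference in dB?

A, by 0.5 dB

A: 9 dB over, compressed to 4.5 dB over, so 4.5 dB of GR.
B: 12 dB over, compressed to 8 dB over, so 4 dB of GR.
A applies 0.5 dB more gain reduction.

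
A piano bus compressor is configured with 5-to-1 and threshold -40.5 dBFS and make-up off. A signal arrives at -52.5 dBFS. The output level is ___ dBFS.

-52.5 dBFS is 12 dB below the -40.5 dBFS threshold, so no gain reduction is applied.
Output = input = -52.5 dBFS.

-52.5 dBFS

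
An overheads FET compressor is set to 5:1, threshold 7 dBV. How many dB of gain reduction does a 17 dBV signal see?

8 dB

17 dBV exceeds the threshold by 10 dB.
At 5:1, output sits 10/5 = 2 dB above threshold.
GR = overshoot in − overshoot out = 10 − 2 = 8 dB.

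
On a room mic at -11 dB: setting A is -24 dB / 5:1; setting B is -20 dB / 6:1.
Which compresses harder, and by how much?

A: GR = 13 − 13/5 = 10.4 dB.
B: GR = 9 − 9/6 = 7.5 dB.
Difference: 2.9 dB in favour of A.

A, by 2.9 dB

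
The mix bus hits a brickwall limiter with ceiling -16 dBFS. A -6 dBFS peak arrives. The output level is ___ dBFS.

-16 dBFS

The limiter clamps the peak to its -16 dBFS ceiling.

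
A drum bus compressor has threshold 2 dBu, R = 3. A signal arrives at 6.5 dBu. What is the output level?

3.5 dBu

Overshoot: 6.5 − 2 = 4.5 dB.
3:1 compression reduces that to 4.5/3 = 1.5 dB over.
So the level is 2 + 1.5 = 3.5 dBu.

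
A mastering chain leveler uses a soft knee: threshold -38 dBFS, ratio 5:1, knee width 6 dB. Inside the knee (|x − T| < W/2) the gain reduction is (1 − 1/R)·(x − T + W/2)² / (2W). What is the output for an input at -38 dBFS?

x − T + W/2 = -38 − (-38) + 3 = 3.
GR = (1 − 1/5) × 3² / 12 = 0.8 × 9 / 12 = 0.6 dB.
Output = -38 − 0.6 = -38.6 dBFS.

-38.6 dBFS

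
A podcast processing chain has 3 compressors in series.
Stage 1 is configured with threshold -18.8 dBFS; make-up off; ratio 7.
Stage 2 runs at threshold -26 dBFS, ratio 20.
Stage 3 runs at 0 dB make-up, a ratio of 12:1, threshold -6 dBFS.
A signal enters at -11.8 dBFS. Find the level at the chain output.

-25.59 dBFS

Stage 1: overshoot 7 dB → 7/7 = 1 dB → -17.8 dBFS.
Stage 2: -17.8 dBFS is 8.2 dB over -26 dBFS; at 20:1 that becomes 0.41 dB over, giving -25.59 dBFS.
Stage 3: below threshold (-25.59 ≤ -6); passes unchanged; output -25.59 dBFS.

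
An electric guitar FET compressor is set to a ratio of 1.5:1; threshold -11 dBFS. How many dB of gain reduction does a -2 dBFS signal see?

3 dB

Overshoot = -2 − (-11) = 9 dB.
A 1.5:1 ratio leaves 6 dB of that excess.
GR = overshoot in − overshoot out = 9 − 6 = 3 dB.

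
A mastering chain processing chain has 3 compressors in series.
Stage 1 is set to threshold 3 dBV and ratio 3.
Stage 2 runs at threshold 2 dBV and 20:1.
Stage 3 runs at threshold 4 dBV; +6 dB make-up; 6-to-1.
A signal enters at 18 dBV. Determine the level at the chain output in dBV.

8.3 dBV

Stage 1: 15 dB above 3 dBV, reduced 3:1 to 5 dB above → 8 dBV.
Stage 2: 6 dB above 2 dBV, reduced 20:1 to 0.3 dB above → 2.3 dBV.
Stage 3: below threshold (2.3 ≤ 4); passes unchanged; make-up brings it to 8.3 dBV.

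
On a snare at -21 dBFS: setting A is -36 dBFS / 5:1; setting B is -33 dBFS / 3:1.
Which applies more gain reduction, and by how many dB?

A, by 4 dB

A: GR = 15 − 15/5 = 12 dB.
B: GR = 12 − 12/3 = 8 dB.
Difference: 4 dB in favour of A.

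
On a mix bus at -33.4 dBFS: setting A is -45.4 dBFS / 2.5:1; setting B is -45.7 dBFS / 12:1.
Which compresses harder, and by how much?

B, by 4.075 dB

A: 12 dB over, compressed to 4.8 dB over, so 7.2 dB of GR.
B: 12.3 dB over, compressed to 1.025 dB over, so 11.275 dB of GR.
B applies 4.075 dB more gain reduction.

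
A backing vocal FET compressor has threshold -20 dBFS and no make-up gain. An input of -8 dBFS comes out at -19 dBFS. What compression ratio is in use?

Input overshoot = -8 − (-20) = 12 dB; output overshoot = -19 − (-20) = 1 dB.
Ratio = 12 / 1 = 12.

12:1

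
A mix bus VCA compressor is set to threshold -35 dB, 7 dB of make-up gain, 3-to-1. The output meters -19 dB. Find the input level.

Stripping the +7 dB make-up gives -26 dB at the gain stage.
That's 9 dB above the -35 dB threshold.
Before 3:1 compression the overshoot was 9 × 3 = 27 dB, so input = -35 + 27 = -8 dB.

-8 dB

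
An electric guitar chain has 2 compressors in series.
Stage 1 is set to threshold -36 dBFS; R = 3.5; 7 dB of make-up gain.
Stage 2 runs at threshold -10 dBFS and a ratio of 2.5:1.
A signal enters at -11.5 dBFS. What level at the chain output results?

-22 dBFS

Stage 1: 24.5 dB above -36 dBFS, reduced 3.5:1 to 7 dB above → -29 dBFS; +7 dB make-up → -22 dBFS.
Stage 2: -22 dBFS is at or below the -10 dBFS threshold — no compression; output -22 dBFS.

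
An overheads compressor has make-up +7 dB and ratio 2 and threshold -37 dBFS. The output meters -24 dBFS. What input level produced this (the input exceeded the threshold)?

-25 dBFS

Remove make-up: -24 − 7 = -31 dBFS.
That's 6 dB above the -37 dBFS threshold.
Input overshoot = R × output overshoot = 12 dB → input = -37 + 12 = -25 dBFS.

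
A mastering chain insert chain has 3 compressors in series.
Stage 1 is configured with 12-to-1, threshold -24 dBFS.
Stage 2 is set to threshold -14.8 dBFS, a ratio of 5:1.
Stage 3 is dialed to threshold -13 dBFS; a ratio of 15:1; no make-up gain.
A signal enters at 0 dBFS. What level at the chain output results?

Stage 1: 24 dB above -24 dBFS, reduced 12:1 to 2 dB above → -22 dBFS.
Stage 2: below threshold (-22 ≤ -14.8); passes unchanged; output -22 dBFS.
Stage 3: below threshold (-22 ≤ -13); passes unchanged; output -22 dBFS.

-22 dBFS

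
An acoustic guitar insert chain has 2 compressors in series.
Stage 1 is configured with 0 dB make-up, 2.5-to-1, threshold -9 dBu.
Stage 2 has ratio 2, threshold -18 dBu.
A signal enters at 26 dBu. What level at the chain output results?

-6.5 dBu

Stage 1: overshoot 35 dB → 35/2.5 = 14 dB → 5 dBu.
Stage 2: 23 dB above -18 dBu, reduced 2:1 to 11.5 dB above → -6.5 dBu.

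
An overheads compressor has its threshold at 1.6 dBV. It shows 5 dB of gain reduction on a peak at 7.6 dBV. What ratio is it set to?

6:1

Input overshoot = 7.6 − 1.6 = 6 dB.
Output overshoot = 6 − 5 = 1 dB.
Ratio = input overshoot / output overshoot = 6 / 1 = 6.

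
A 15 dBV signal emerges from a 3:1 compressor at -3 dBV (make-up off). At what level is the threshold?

-12 dBV

Gain reduction = 15 − (-3) = 18 dB; output overshoot = GR / (R − 1) = 18 / 2 = 9 dB.
Threshold = output − output overshoot = -3 − 9 = -12 dBV.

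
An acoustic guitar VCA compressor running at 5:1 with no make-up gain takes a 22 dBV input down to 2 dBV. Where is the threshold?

-3 dBV

Input is 25 dB above T (since output overshoot × R = input overshoot: (2 − T)·5 = 22 − T gives T = -3 dBV).
Check: -3 + (22 − (-3))/5 = -3 + 5 = 2 dBV. ✓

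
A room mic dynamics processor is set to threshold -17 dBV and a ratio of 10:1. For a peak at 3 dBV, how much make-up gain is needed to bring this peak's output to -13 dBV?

Overshoot 20 dB → 20/10 = 2 dB after compression, so the compressed level is -17 + 2 = -15 dBV.
Make-up = target − compressed = -13 − (-15) = 2 dB.

2 dB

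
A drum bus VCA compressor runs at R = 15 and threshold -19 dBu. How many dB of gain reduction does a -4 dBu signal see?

14 dB

The signal is 15 dB above threshold.
A 15:1 ratio leaves 1 dB of that excess.
GR = overshoot in − overshoot out = 15 − 1 = 14 dB.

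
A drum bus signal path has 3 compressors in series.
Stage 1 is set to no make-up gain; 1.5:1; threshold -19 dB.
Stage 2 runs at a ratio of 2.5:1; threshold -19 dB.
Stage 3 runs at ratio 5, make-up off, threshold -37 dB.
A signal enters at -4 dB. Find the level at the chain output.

-32.6 dB

Stage 1: -4 dB is 15 dB over -19 dB; at 1.5:1 that becomes 10 dB over, giving -9 dB.
Stage 2: overshoot 10 dB → 10/2.5 = 4 dB → -15 dB.
Stage 3: overshoot 22 dB → 22/5 = 4.4 dB → -32.6 dB.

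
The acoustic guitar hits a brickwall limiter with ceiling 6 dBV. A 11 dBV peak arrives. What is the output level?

At ∞:1, everything above 6 dBV is held at the ceiling.

6 dBV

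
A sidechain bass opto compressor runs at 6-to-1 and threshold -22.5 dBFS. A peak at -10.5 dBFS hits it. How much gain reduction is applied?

Overshoot = -10.5 − (-22.5) = 12 dB.
At 6:1, output sits 12/6 = 2 dB above threshold.
So the signal is attenuated by 12 − 2 = 10 dB.

10 dB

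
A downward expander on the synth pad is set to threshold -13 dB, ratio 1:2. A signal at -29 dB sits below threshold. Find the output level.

Below threshold, a 1:2 expander applies gain = (2−1)×(T − x) of attenuation.
(2−1) × 16 = 16 dB, so output = -29 − 16 = -45 dB.

-45 dB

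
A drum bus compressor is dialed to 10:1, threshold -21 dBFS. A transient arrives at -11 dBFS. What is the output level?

-20 dBFS

The input is 10 dB above the -21 dBFS threshold.
The 10 dB excess becomes 1 dB after 10:1 reduction.
That puts the output at -20 dBFS.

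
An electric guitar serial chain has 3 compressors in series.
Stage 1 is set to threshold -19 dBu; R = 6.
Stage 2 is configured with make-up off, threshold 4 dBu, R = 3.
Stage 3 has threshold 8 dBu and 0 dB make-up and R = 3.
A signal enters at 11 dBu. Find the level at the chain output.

Stage 1: 30 dB above -19 dBu, reduced 6:1 to 5 dB above → -14 dBu.
Stage 2: -14 dBu ≤ 4 dBu, so stage 2 doesn't engage; output -14 dBu.
Stage 3: -14 dBu ≤ 8 dBu, so stage 3 doesn't engage; output -14 dBu.

-14 dBu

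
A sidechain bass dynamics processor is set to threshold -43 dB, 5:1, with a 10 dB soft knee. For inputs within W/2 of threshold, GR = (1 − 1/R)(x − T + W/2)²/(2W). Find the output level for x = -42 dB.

-43.44 dB

x − T + W/2 = -42 − (-43) + 5 = 6.
GR = (1 − 1/5) × 6² / 20 = 0.8 × 36 / 20 = 1.44 dB.
Output = -42 − 1.44 = -43.44 dB.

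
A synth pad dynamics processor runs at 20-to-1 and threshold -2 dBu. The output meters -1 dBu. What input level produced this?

18 dBu

The compressed level sits -1 − (-2) = 1 dB over threshold.
Before 20:1 compression the overshoot was 1 × 20 = 20 dB, so input = -2 + 20 = 18 dBu.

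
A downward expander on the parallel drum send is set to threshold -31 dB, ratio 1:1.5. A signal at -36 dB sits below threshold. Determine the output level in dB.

-38.5 dB

The input is 5 dB below the -31 dB threshold.
A 1:1.5 expander multiplies undershoot by 1.5: 5 × 1.5 = 7.5 dB below threshold.
Output = -31 − 7.5 = -38.5 dB.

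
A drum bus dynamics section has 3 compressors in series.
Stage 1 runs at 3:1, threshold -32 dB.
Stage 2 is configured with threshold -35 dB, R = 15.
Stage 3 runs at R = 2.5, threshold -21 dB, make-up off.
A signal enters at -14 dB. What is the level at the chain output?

Stage 1: overshoot 18 dB → 18/3 = 6 dB → -26 dB.
Stage 2: -26 dB is 9 dB over -35 dB; at 15:1 that becomes 0.6 dB over, giving -34.4 dB.
Stage 3: -34.4 dB is at or below the -21 dB threshold — no compression; output -34.4 dB.

-34.4 dB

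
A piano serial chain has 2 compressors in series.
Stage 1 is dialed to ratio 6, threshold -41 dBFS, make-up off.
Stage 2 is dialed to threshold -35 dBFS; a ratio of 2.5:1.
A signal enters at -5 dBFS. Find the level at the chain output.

-35 dBFS

Stage 1: -5 dBFS is 36 dB over -41 dBFS; at 6:1 that becomes 6 dB over, giving -35 dBFS.
Stage 2: -35 dBFS ≤ -35 dBFS, so stage 2 doesn't engage; output -35 dBFS.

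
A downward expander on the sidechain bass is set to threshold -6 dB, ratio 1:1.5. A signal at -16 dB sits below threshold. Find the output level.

-21 dB

The input is 10 dB below the -6 dB threshold.
A 1:1.5 expander multiplies undershoot by 1.5: 10 × 1.5 = 15 dB below threshold.
Output = -6 − 15 = -21 dB.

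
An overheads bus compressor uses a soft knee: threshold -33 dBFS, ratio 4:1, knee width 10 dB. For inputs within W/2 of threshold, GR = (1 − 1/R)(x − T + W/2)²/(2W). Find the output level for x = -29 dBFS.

x − T + W/2 = -29 − (-33) + 5 = 9.
GR = (1 − 1/4) × 9² / 20 = 0.75 × 81 / 20 = 3.0375 dB.
Output = -29 − 3.0375 = -32.0375 dBFS.

-32.0375 dBFS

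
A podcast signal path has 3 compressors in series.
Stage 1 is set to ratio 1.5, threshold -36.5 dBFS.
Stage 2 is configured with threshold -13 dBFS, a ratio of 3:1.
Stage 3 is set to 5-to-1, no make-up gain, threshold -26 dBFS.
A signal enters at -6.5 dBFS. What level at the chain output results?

-24.1 dBFS

Stage 1: 30 dB above -36.5 dBFS, reduced 1.5:1 to 20 dB above → -16.5 dBFS.
Stage 2: -16.5 dBFS is at or below the -13 dBFS threshold — no compression; output -16.5 dBFS.
Stage 3: 9.5 dB above -26 dBFS, reduced 5:1 to 1.9 dB above → -24.1 dBFS.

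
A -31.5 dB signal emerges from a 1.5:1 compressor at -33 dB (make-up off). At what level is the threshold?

-36 dB

Let T be the threshold. Output overshoot = (input overshoot)/R, so -33 − T = (-31.5 − T)/1.5.
1.5·(-33 − T) = -31.5 − T → 0.5·T = -49.5 − (-31.5) = -18.
T = -18/0.5 = -36 dB.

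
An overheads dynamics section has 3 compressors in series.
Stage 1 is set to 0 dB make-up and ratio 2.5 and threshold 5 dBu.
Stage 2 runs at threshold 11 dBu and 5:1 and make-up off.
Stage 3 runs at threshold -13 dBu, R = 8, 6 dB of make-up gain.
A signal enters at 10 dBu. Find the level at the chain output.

Stage 1: 5 dB above 5 dBu, reduced 2.5:1 to 2 dB above → 7 dBu.
Stage 2: below threshold (7 ≤ 11); passes unchanged; output 7 dBu.
Stage 3: 20 dB above -13 dBu, reduced 8:1 to 2.5 dB above → -10.5 dBu; +6 dB make-up → -4.5 dBu.

-4.5 dBu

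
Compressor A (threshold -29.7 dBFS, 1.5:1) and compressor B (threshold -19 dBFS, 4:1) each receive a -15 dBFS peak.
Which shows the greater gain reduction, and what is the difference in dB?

A: overshoot 14.7 dB → output overshoot 9.8 dB → GR 4.9 dB.
B: overshoot 4 dB → output overshoot 1 dB → GR 3 dB.
A applies 1.9 dB more gain reduction.

A, by 1.9 dB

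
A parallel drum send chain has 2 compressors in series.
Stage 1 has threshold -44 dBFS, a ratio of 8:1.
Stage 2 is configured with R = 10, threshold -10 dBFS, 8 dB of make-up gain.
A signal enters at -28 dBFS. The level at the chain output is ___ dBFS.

-34 dBFS

Stage 1: overshoot 16 dB → 16/8 = 2 dB → -42 dBFS.
Stage 2: -42 dBFS ≤ -10 dBFS, so stage 2 doesn't engage; make-up brings it to -34 dBFS.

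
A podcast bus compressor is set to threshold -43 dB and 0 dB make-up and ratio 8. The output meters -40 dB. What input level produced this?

-19 dB

Post-compression overshoot = -40 − (-43) = 3 dB.
Before 8:1 compression the overshoot was 3 × 8 = 24 dB, so input = -43 + 24 = -19 dB.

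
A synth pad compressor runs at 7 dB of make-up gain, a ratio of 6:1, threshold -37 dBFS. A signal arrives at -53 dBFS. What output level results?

-53 dBFS is 16 dB below the -37 dBFS threshold, so no gain reduction is applied.
Make-up gain adds 7 dB: -53 + 7 = -46 dBFS.

-46 dBFS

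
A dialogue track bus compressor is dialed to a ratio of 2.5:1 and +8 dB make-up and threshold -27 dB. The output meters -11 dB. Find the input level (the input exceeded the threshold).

Remove make-up: -11 − 8 = -19 dB.
The compressed level sits -19 − (-27) = 8 dB over threshold.
Before 2.5:1 compression the overshoot was 8 × 2.5 = 20 dB, so input = -27 + 20 = -7 dB.

-7 dB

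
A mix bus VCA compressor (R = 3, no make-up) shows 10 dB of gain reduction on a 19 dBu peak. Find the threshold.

Let T be the threshold. Output overshoot = (input overshoot)/R, so 9 − T = (19 − T)/3.
3·(9 − T) = 19 − T → 2·T = 27 − 19 = 8.
T = 8/2 = 4 dBu.

4 dBu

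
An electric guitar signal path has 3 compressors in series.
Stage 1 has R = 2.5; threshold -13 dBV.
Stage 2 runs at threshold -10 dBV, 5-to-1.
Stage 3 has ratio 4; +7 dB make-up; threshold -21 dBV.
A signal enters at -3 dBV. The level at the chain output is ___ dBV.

-11.2 dBV

Stage 1: -3 dBV is 10 dB over -13 dBV; at 2.5:1 that becomes 4 dB over, giving -9 dBV.
Stage 2: 1 dB above -10 dBV, reduced 5:1 to 0.2 dB above → -9.8 dBV.
Stage 3: -9.8 dBV is 11.2 dB over -21 dBV; at 4:1 that becomes 2.8 dB over, giving -18.2 dBV; +7 dB make-up → -11.2 dBV.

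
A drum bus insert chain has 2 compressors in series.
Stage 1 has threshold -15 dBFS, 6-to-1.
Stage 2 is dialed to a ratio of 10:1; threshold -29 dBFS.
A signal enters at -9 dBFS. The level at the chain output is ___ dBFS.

-27.5 dBFS

Stage 1: overshoot 6 dB → 6/6 = 1 dB → -14 dBFS.
Stage 2: 15 dB above -29 dBFS, reduced 10:1 to 1.5 dB above → -27.5 dBFS.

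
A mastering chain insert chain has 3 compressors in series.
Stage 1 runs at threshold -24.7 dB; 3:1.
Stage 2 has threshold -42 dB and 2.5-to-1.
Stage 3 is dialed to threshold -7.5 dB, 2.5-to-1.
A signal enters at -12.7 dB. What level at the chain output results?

Stage 1: -12.7 dB is 12 dB over -24.7 dB; at 3:1 that becomes 4 dB over, giving -20.7 dB.
Stage 2: -20.7 dB is 21.3 dB over -42 dB; at 2.5:1 that becomes 8.52 dB over, giving -33.48 dB.
Stage 3: below threshold (-33.48 ≤ -7.5); passes unchanged; output -33.48 dB.

-33.48 dB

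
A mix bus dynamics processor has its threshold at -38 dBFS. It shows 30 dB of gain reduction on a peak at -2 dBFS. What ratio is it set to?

6:1

Input overshoot = -2 − (-38) = 36 dB.
Output overshoot = 36 − 30 = 6 dB.
Ratio = input overshoot / output overshoot = 36 / 6 = 6.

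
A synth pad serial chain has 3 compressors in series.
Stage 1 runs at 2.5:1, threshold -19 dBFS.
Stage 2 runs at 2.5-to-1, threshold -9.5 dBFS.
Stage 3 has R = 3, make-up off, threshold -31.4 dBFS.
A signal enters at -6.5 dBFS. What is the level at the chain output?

-25.6 dBFS

Stage 1: -6.5 dBFS is 12.5 dB over -19 dBFS; at 2.5:1 that becomes 5 dB over, giving -14 dBFS.
Stage 2: -14 dBFS ≤ -9.5 dBFS, so stage 2 doesn't engage; output -14 dBFS.
Stage 3: overshoot 17.4 dB → 17.4/3 = 5.8 dB → -25.6 dBFS.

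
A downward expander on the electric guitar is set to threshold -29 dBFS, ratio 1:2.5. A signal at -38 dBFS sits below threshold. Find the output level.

The input is 9 dB below the -29 dBFS threshold.
A 1:2.5 expander multiplies undershoot by 2.5: 9 × 2.5 = 22.5 dB below threshold.
Output = -29 − 22.5 = -51.5 dBFS.

-51.5 dBFS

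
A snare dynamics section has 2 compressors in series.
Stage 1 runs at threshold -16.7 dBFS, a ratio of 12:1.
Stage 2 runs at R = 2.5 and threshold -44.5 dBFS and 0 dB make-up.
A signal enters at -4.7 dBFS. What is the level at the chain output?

-32.98 dBFS

Stage 1: overshoot 12 dB → 12/12 = 1 dB → -15.7 dBFS.
Stage 2: -15.7 dBFS is 28.8 dB over -44.5 dBFS; at 2.5:1 that becomes 11.52 dB over, giving -32.98 dBFS.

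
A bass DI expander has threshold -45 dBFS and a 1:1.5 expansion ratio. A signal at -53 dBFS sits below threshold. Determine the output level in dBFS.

-57 dBFS

Undershoot = (-45) − (-53) = 8 dB.
At 1:1.5, that expands to 12 dB under threshold.
Output = -45 − 12 = -57 dBFS.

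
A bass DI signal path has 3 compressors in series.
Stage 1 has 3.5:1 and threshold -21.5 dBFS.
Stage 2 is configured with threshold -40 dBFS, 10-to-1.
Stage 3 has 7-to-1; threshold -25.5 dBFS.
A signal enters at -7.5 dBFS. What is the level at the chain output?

Stage 1: overshoot 14 dB → 14/3.5 = 4 dB → -17.5 dBFS.
Stage 2: 22.5 dB above -40 dBFS, reduced 10:1 to 2.25 dB above → -37.75 dBFS.
Stage 3: below threshold (-37.75 ≤ -25.5); passes unchanged; output -37.75 dBFS.

-37.75 dBFS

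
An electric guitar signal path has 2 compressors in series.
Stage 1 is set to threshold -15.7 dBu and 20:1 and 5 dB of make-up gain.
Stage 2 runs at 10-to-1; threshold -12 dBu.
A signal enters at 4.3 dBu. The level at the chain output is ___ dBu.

Stage 1: overshoot 20 dB → 20/20 = 1 dB → -14.7 dBu; +5 dB make-up → -9.7 dBu.
Stage 2: -9.7 dBu is 2.3 dB over -12 dBu; at 10:1 that becomes 0.23 dB over, giving -11.77 dBu.

-11.77 dBu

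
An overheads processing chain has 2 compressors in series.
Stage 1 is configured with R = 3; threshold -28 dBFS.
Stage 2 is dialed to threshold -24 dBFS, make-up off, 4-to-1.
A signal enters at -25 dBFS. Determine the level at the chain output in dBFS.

-27 dBFS

Stage 1: -25 dBFS is 3 dB over -28 dBFS; at 3:1 that becomes 1 dB over, giving -27 dBFS.
Stage 2: below threshold (-27 ≤ -24); passes unchanged; output -27 dBFS.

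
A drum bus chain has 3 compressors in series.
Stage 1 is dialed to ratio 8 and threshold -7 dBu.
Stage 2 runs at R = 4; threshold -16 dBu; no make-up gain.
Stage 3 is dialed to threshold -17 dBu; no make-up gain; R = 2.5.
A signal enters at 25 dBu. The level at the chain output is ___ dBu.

Stage 1: 32 dB above -7 dBu, reduced 8:1 to 4 dB above → -3 dBu.
Stage 2: 13 dB above -16 dBu, reduced 4:1 to 3.25 dB above → -12.75 dBu.
Stage 3: 4.25 dB above -17 dBu, reduced 2.5:1 to 1.7 dB above → -15.3 dBu.

-15.3 dBu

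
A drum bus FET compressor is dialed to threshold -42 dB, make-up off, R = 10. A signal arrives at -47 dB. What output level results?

-47 dB is 5 dB below the -42 dB threshold, so no gain reduction is applied.
Output = input = -47 dB.

-47 dB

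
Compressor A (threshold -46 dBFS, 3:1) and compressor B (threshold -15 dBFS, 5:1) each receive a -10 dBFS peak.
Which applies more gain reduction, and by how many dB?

A: GR = 36 − 36/3 = 24 dB.
B: GR = 5 − 5/5 = 4 dB.
A applies 20 dB more gain reduction.

A, by 20 dB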